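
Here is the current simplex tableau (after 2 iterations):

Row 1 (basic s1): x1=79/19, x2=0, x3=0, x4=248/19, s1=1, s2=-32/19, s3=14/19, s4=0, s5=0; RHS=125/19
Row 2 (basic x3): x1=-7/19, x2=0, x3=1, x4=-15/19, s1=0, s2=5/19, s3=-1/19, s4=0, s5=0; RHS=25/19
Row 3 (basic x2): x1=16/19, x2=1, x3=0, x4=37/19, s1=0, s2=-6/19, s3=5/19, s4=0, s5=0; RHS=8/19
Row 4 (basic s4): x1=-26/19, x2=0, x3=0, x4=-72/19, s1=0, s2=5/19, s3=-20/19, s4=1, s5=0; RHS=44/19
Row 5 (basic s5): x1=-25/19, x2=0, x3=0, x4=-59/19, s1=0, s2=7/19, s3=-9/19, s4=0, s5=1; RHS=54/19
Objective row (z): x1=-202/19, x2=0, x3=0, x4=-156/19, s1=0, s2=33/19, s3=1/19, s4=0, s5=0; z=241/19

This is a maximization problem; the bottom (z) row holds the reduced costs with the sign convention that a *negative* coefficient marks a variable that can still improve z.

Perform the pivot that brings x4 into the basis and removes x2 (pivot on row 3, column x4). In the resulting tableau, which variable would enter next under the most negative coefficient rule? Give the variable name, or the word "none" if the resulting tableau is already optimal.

x1

Pivot element 37/19. New z-row = old z-row − (-156/19)·(row 3/(37/19)).
Updated z-row coefficients: x1: -262/37, x2: 156/37, x3: 0, x4: 0, s1: 0, s2: 15/37, s3: 43/37, s4: 0, s5: 0.
The most negative is -262/37 in column x1, so x1 would enter next.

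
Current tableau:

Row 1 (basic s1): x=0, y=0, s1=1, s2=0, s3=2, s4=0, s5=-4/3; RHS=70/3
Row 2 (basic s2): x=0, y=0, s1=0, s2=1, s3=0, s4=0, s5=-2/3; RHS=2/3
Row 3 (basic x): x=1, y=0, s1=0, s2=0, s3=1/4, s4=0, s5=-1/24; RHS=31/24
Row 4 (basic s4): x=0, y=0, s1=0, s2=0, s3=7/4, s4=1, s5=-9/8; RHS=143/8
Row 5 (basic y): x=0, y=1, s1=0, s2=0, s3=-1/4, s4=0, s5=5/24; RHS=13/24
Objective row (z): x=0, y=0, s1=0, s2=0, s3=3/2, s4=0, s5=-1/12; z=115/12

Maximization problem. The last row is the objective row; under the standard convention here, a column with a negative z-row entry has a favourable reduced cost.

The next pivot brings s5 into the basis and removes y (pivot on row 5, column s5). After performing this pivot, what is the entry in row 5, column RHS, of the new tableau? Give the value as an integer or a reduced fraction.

Pivot element is row 5, column s5: 5/24.
Normalize row 5: new (row 5, RHS) = (13/24)/(5/24) = 13/5.
Row 5 is the pivot row, so the entry is 13/5.

13/5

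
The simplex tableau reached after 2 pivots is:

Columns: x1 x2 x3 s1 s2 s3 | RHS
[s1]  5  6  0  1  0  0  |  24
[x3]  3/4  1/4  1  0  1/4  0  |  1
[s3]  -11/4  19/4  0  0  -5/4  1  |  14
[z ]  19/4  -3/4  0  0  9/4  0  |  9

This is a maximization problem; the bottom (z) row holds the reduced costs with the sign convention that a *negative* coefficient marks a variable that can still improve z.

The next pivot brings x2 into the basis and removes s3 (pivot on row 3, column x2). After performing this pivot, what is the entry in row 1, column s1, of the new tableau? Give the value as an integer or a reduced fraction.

1

Pivot element is row 3, column x2: 19/4.
Normalize row 3: new (row 3, s1) = 0/(19/4) = 0.
row 1 ← row 1 − 6·(new row 3): 1 − 6·0 = 1.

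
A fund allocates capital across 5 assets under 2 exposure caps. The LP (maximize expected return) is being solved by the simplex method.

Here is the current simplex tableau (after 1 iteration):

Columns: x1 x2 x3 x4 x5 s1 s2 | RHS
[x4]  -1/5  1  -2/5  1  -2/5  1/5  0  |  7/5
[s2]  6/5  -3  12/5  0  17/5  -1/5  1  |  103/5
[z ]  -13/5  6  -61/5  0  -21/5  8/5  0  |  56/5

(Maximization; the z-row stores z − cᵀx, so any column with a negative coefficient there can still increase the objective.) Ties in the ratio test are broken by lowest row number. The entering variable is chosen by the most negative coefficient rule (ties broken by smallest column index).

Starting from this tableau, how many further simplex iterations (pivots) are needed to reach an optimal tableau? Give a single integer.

2

pivot: x3 in, s2 out → z = 1391/12
pivot: x2 in, x4 out → z = 616/3
No improving column remains; optimal.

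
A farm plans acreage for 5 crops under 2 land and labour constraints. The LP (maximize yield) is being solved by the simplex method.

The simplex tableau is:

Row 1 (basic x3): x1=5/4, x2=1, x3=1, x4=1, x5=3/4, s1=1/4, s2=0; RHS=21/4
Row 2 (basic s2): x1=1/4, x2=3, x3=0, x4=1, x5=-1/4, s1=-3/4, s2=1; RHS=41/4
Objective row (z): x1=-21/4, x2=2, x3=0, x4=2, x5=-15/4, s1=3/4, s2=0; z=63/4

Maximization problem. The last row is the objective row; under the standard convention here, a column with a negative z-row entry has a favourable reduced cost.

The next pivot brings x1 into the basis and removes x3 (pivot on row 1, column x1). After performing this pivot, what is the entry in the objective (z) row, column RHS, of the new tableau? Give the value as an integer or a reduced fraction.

Pivot element is row 1, column x1: 5/4.
Normalize row 1: new (row 1, RHS) = (21/4)/(5/4) = 21/5.
z-row ← z-row − (-21/4)·(new row 1): 63/4 − (-21/4)·(21/5) = 189/5.

189/5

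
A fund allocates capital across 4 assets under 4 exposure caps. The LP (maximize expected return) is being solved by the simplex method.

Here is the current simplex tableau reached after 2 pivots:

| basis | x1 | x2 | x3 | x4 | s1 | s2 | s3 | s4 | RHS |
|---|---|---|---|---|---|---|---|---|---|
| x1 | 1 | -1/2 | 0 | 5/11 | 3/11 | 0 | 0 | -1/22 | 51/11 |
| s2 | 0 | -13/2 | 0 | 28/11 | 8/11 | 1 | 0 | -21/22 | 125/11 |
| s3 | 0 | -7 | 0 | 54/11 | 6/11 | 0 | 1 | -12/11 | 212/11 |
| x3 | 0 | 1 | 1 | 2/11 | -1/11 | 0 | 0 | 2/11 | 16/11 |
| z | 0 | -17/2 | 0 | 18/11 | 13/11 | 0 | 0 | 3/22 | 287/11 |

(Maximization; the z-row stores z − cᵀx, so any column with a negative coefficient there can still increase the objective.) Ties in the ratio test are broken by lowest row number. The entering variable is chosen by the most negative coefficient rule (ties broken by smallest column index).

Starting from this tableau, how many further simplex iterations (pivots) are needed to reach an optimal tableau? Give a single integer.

1

pivot: x2 in, x3 out → z = 423/11
No improving column remains; optimal.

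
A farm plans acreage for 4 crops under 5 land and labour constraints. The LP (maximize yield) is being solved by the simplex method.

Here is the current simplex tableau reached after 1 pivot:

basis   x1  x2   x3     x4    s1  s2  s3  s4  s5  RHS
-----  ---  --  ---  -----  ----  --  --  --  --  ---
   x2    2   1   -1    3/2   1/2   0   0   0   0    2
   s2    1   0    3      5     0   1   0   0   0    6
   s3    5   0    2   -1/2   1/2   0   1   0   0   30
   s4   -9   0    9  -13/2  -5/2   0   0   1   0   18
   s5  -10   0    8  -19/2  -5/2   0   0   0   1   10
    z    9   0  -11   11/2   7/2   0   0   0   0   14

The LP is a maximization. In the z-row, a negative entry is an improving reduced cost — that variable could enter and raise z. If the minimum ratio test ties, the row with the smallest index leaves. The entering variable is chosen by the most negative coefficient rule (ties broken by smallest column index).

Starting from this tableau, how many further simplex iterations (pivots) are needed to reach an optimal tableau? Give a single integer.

3

pivot: x3 in, s5 out → z = 111/4
pivot: x4 in, s2 out → z = 4074/137
pivot: x1 in, x4 out → z = 30
No improving column remains; optimal.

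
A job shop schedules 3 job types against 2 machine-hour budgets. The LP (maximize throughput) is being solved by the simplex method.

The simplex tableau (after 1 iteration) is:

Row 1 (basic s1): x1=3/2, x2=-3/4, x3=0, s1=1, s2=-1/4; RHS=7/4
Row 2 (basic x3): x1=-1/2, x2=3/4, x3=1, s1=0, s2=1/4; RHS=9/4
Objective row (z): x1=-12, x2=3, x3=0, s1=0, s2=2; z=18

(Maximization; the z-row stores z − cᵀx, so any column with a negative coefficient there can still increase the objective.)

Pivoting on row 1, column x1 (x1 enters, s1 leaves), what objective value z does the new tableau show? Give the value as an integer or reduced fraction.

32

Minimum ratio for x1: (7/4)/(3/2) = 7/6.
z changes by −(z-row coeff of x1)·ratio = −(-12)·(7/6) = 14.
New z = 18 + 14 = 32.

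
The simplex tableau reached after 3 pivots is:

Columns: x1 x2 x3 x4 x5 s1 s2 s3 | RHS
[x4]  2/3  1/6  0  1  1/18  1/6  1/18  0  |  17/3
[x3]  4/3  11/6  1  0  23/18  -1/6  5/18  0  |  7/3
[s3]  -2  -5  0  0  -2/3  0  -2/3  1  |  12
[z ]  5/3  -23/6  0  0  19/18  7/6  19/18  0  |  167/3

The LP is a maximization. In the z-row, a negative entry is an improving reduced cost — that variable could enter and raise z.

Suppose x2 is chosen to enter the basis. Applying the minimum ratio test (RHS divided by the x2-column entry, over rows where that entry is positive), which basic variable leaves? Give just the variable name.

Ratios: row 1 (x4): (17/3)/(1/6) = 34; row 2 (x3): (7/3)/(11/6) = 14/11; row 3 (s3): entry -5 ≤ 0, skip.
Minimum ratio 14/11 is in the x3 row, so x3 leaves.

x3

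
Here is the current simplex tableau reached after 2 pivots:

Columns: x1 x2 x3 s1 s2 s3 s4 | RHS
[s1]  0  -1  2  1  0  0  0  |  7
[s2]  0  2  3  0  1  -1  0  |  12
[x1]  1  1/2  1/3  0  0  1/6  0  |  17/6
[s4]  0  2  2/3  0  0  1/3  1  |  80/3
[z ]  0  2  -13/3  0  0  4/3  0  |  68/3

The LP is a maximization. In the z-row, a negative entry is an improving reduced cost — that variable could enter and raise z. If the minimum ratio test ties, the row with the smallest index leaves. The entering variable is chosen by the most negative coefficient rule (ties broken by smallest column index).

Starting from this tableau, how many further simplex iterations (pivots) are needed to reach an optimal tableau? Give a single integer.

pivot: x3 in, s1 out → z = 227/6
pivot: x2 in, s2 out → z = 796/21
No improving column remains; optimal.

2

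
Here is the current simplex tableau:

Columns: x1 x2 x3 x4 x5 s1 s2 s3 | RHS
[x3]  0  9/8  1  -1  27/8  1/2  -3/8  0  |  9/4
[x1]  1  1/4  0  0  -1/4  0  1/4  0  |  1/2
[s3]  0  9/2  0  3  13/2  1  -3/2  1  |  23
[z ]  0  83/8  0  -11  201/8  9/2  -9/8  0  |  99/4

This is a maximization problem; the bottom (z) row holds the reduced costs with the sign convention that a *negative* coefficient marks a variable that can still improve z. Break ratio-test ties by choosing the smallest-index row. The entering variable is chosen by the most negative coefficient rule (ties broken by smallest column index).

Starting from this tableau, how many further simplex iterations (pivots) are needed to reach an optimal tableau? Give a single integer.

pivot: x4 in, s3 out → z = 1309/12
pivot: s2 in, x1 out → z = 367/3
No improving column remains; optimal.

2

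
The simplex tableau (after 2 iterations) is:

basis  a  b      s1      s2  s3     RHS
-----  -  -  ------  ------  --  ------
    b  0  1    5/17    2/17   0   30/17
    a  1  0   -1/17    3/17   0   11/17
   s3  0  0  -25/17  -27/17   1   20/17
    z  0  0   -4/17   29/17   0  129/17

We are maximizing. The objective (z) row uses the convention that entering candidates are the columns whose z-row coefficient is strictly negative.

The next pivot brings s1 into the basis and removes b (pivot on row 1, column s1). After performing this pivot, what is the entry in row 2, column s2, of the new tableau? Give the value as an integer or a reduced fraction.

Pivot element is row 1, column s1: 5/17.
Normalize row 1: new (row 1, s2) = (2/17)/(5/17) = 2/5.
row 2 ← row 2 − (-1/17)·(new row 1): 3/17 − (-1/17)·(2/5) = 1/5.

1/5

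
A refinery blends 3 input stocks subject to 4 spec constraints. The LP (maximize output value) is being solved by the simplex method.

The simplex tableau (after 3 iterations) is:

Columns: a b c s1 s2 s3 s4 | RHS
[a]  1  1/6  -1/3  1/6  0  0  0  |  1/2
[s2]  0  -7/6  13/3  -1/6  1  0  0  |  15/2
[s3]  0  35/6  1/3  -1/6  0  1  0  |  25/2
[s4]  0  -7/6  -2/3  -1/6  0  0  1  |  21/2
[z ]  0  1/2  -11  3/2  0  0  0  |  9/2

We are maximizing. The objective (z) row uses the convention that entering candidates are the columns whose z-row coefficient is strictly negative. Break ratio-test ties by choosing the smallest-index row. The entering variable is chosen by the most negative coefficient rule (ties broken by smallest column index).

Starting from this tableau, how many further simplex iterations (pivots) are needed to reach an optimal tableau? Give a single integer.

2

pivot: c in, s2 out → z = 306/13
pivot: b in, s3 out → z = 2194/77
No improving column remains; optimal.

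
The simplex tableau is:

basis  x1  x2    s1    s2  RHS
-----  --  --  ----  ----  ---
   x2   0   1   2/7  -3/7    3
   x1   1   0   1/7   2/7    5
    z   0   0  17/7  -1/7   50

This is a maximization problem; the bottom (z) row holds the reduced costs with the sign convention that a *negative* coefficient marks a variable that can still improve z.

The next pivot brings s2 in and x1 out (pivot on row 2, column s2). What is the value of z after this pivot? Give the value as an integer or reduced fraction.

Minimum ratio for s2: 5/(2/7) = 35/2.
z changes by −(z-row coeff of s2)·ratio = −(-1/7)·(35/2) = 5/2.
New z = 50 + (5/2) = 105/2.

105/2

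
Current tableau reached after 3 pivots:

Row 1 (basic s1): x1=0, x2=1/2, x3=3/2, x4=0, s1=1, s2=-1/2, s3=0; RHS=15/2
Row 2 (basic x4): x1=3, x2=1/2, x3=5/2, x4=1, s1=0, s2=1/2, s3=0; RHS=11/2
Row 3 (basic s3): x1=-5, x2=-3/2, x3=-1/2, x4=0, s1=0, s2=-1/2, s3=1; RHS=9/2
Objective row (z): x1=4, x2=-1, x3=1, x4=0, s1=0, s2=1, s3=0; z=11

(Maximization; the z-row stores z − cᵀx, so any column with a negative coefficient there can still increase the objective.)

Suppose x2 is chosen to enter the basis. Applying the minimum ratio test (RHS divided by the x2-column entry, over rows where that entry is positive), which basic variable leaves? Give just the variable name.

Ratios: row 1 (s1): (15/2)/(1/2) = 15; row 2 (x4): (11/2)/(1/2) = 11; row 3 (s3): entry -3/2 ≤ 0, skip.
Minimum ratio 11 is in the x4 row, so x4 leaves.

x4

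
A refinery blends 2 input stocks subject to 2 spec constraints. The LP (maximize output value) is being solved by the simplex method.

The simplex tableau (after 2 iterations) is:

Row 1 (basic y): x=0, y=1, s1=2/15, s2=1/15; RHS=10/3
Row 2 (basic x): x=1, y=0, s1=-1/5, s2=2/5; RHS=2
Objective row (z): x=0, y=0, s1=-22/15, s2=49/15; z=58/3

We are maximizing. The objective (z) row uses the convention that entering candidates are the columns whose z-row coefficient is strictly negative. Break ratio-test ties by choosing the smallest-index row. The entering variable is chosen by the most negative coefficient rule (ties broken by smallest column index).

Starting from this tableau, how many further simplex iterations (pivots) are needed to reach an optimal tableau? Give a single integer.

1

pivot: s1 in, y out → z = 56
No improving column remains; optimal.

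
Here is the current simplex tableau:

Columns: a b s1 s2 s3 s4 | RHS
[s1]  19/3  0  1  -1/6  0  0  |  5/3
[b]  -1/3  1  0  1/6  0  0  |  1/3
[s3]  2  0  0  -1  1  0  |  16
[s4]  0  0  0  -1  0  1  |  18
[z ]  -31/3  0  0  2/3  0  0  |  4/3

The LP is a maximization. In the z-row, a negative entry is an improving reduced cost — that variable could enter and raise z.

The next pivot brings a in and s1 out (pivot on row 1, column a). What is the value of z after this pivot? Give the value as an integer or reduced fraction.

77/19

Minimum ratio for a: (5/3)/(19/3) = 5/19.
z changes by −(z-row coeff of a)·ratio = −(-31/3)·(5/19) = 155/57.
New z = 4/3 + (155/57) = 77/19.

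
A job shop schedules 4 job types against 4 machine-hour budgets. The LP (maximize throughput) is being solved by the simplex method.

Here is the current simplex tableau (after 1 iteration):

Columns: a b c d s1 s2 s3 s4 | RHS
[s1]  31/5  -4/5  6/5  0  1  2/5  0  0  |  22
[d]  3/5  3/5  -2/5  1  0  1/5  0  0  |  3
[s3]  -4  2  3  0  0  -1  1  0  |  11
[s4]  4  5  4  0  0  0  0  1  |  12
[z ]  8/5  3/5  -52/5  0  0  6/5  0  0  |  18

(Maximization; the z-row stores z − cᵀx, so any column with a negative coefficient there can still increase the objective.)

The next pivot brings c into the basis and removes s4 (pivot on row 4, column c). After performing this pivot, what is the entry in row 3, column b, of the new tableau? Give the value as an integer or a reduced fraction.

Pivot element is row 4, column c: 4.
Normalize row 4: new (row 4, b) = 5/4 = 5/4.
row 3 ← row 3 − 3·(new row 4): 2 − 3·(5/4) = -7/4.

-7/4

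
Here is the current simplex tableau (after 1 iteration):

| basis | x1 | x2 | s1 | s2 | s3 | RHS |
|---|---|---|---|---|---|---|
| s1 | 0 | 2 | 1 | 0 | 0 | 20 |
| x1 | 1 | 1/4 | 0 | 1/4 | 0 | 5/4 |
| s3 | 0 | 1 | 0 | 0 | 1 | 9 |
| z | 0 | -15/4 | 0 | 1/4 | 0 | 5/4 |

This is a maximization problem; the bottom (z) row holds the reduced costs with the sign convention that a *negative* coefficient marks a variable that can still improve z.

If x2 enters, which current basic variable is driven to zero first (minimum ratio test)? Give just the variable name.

Ratios: row 1 (s1): 20/2 = 10; row 2 (x1): (5/4)/(1/4) = 5; row 3 (s3): 9/1 = 9.
Minimum ratio 5 is in the x1 row, so x1 leaves.

x1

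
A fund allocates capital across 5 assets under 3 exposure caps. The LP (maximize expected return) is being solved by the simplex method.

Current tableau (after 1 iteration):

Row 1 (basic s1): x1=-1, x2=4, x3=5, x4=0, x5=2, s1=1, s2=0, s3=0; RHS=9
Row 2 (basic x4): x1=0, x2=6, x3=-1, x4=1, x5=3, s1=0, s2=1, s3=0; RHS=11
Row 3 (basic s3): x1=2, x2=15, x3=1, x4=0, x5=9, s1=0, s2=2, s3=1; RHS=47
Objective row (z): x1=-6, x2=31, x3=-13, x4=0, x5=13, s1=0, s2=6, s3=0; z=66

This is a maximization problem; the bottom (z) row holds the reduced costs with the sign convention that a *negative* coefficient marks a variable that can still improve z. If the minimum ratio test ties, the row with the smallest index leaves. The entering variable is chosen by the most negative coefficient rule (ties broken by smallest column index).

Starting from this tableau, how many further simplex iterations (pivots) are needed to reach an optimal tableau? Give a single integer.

2

pivot: x3 in, s1 out → z = 447/5
pivot: x1 in, s3 out → z = 2927/11
No improving column remains; optimal.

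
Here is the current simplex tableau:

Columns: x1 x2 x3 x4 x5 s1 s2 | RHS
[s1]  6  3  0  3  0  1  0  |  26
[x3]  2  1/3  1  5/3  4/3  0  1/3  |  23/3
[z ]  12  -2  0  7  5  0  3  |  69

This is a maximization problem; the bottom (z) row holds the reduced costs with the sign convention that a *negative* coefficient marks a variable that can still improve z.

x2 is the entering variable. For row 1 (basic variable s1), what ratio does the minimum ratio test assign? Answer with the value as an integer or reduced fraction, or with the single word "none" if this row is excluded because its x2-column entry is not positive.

Ratio = RHS / (x2 entry) = 26 / 3 = 26/3.

26/3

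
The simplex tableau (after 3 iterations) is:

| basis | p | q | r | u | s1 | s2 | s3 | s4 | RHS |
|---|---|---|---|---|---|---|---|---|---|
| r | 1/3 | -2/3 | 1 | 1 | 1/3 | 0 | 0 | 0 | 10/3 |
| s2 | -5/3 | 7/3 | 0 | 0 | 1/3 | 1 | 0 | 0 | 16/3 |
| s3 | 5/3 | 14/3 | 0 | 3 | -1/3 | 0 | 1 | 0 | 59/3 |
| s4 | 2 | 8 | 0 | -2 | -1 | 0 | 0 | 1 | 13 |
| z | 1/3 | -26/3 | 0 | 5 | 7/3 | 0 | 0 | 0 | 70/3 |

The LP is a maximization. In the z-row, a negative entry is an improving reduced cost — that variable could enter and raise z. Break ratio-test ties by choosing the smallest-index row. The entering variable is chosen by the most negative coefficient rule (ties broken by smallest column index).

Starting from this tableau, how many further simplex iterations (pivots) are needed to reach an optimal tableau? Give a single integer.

pivot: q in, s4 out → z = 449/12
No improving column remains; optimal.

1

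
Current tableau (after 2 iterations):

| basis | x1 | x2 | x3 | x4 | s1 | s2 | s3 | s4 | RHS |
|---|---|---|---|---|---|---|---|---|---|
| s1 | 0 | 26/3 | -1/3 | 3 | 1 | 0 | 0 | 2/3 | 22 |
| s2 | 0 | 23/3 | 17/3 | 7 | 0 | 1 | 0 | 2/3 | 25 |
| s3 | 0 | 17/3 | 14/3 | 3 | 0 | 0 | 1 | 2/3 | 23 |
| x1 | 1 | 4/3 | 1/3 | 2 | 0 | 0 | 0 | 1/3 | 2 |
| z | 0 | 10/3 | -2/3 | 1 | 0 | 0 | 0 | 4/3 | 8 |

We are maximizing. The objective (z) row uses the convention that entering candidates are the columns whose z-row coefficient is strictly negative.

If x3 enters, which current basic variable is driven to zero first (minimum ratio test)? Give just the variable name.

s2

Ratios: row 1 (s1): entry -1/3 ≤ 0, skip; row 2 (s2): 25/(17/3) = 75/17; row 3 (s3): 23/(14/3) = 69/14; row 4 (x1): 2/(1/3) = 6.
Minimum ratio 75/17 is in the s2 row, so s2 leaves.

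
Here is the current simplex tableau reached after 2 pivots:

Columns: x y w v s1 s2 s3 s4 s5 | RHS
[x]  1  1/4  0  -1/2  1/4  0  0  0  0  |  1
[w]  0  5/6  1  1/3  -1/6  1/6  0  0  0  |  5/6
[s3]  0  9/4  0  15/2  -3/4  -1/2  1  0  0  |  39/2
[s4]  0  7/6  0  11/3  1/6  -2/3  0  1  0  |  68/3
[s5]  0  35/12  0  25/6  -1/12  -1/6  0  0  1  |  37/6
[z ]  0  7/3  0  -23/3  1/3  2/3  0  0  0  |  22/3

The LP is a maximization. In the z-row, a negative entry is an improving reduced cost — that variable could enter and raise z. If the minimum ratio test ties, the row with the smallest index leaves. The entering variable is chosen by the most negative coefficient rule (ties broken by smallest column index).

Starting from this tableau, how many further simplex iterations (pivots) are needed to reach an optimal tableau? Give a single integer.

pivot: v in, s5 out → z = 467/25
No improving column remains; optimal.

1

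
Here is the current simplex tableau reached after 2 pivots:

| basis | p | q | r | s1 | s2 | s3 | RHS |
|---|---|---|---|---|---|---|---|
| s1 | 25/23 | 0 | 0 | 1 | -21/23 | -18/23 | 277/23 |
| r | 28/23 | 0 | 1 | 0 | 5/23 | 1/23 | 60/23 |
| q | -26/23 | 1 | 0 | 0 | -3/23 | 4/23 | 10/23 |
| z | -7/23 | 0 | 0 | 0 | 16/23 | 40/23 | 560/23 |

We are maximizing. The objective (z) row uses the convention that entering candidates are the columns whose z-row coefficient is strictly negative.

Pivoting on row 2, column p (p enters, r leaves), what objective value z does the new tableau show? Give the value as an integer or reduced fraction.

25

Minimum ratio for p: (60/23)/(28/23) = 15/7.
z changes by −(z-row coeff of p)·ratio = −(-7/23)·(15/7) = 15/23.
New z = 560/23 + (15/23) = 25.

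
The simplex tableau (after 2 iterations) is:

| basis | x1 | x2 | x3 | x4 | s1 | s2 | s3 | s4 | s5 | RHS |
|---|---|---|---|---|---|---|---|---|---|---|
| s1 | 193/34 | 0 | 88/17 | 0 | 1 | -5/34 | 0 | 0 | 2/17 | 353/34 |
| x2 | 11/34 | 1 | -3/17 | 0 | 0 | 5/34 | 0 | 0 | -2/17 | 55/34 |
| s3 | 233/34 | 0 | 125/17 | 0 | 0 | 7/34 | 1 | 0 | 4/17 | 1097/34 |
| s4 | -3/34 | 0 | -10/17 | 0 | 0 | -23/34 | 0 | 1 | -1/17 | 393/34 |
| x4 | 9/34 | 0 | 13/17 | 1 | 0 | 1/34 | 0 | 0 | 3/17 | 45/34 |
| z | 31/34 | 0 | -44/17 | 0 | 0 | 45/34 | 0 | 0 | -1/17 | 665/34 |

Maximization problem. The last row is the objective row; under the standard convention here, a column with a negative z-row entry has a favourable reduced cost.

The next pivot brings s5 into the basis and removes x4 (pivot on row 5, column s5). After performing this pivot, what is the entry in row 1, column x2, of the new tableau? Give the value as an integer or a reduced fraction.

Pivot element is row 5, column s5: 3/17.
Normalize row 5: new (row 5, x2) = 0/(3/17) = 0.
row 1 ← row 1 − (2/17)·(new row 5): 0 − (2/17)·0 = 0.

0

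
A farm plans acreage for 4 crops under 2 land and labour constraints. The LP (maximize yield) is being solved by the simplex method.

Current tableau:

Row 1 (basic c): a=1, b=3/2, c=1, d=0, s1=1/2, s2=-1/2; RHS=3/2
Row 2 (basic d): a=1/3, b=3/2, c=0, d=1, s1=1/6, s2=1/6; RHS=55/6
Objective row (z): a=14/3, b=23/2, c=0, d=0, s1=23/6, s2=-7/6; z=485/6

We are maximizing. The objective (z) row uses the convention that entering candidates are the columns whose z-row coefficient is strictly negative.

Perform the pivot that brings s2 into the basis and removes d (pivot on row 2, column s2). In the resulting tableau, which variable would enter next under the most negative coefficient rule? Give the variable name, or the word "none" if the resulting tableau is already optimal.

Pivot element 1/6. New z-row = old z-row − (-7/6)·(row 2/(1/6)).
Updated z-row coefficients: a: 7, b: 22, c: 0, d: 7, s1: 5, s2: 0.
No coefficient is strictly negative; the tableau after this pivot is optimal.

none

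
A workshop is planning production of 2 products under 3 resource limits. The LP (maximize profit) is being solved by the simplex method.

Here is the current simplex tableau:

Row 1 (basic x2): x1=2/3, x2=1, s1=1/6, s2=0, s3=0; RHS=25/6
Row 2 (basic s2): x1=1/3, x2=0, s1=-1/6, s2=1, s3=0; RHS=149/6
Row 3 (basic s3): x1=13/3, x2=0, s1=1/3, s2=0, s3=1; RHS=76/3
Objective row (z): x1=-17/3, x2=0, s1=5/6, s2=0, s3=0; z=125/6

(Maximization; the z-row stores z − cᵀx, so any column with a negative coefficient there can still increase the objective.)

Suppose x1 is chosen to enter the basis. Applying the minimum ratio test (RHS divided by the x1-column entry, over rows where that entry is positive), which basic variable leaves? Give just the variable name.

Ratios: row 1 (x2): (25/6)/(2/3) = 25/4; row 2 (s2): (149/6)/(1/3) = 149/2; row 3 (s3): (76/3)/(13/3) = 76/13.
Minimum ratio 76/13 is in the s3 row, so s3 leaves.

s3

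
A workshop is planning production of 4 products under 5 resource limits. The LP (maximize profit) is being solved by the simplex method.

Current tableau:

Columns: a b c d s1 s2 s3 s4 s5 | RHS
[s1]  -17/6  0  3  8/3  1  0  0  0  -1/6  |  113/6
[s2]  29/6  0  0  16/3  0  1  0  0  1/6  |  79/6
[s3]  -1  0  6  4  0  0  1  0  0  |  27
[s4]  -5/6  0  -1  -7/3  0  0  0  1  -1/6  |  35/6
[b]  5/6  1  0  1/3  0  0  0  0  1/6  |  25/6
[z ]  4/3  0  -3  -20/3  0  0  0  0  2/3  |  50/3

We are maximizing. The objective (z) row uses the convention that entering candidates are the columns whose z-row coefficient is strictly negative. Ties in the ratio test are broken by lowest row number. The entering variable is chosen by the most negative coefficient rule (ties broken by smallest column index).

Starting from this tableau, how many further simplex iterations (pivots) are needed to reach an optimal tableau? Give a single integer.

2

pivot: d in, s2 out → z = 265/8
pivot: c in, s3 out → z = 667/16
No improving column remains; optimal.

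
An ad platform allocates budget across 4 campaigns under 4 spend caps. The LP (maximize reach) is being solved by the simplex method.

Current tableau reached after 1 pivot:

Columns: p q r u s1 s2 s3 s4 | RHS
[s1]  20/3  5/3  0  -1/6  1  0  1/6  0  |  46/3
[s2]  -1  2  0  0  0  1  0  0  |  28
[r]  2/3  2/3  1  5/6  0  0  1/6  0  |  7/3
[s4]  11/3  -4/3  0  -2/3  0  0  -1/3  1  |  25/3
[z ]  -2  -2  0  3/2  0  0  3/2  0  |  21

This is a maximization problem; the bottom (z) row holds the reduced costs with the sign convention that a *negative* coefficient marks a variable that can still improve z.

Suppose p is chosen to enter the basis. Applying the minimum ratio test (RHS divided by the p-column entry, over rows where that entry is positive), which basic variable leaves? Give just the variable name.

Ratios: row 1 (s1): (46/3)/(20/3) = 23/10; row 2 (s2): entry -1 ≤ 0, skip; row 3 (r): (7/3)/(2/3) = 7/2; row 4 (s4): (25/3)/(11/3) = 25/11.
Minimum ratio 25/11 is in the s4 row, so s4 leaves.

s4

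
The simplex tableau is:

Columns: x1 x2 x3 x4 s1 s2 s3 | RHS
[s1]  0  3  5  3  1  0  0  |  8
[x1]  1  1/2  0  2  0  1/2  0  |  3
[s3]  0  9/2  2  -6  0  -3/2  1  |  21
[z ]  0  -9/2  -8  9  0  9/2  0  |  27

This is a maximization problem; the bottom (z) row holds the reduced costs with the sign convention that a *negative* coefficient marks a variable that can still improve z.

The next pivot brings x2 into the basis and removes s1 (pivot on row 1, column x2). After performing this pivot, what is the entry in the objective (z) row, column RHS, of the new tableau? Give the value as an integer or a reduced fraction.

39

Pivot element is row 1, column x2: 3.
Normalize row 1: new (row 1, RHS) = 8/3 = 8/3.
z-row ← z-row − (-9/2)·(new row 1): 27 − (-9/2)·(8/3) = 39.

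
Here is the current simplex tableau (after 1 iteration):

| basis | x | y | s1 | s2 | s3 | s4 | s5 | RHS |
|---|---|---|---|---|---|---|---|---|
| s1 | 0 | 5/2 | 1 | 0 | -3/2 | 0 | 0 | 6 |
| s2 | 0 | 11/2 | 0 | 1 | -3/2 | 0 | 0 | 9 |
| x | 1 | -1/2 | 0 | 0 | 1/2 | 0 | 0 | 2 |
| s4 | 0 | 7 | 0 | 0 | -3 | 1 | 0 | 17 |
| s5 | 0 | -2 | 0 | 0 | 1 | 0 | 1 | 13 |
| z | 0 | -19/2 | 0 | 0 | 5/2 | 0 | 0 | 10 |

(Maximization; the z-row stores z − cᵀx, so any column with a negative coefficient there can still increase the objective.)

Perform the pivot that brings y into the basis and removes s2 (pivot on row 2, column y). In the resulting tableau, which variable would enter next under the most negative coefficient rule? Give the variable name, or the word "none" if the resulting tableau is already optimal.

Pivot element 11/2. New z-row = old z-row − (-19/2)·(row 2/(11/2)).
Updated z-row coefficients: x: 0, y: 0, s1: 0, s2: 19/11, s3: -1/11, s4: 0, s5: 0.
The most negative is -1/11 in column s3, so s3 would enter next.

s3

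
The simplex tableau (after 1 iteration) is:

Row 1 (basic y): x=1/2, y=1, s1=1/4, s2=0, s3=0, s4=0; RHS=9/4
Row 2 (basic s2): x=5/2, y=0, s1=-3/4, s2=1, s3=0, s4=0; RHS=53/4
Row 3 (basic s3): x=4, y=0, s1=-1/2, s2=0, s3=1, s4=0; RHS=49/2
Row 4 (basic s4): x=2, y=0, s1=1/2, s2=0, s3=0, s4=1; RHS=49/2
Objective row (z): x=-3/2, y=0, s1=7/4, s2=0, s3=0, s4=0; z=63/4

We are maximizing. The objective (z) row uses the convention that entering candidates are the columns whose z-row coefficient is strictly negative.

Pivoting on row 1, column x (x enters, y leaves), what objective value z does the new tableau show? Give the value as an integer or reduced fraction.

45/2

Minimum ratio for x: (9/4)/(1/2) = 9/2.
z changes by −(z-row coeff of x)·ratio = −(-3/2)·(9/2) = 27/4.
New z = 63/4 + (27/4) = 45/2.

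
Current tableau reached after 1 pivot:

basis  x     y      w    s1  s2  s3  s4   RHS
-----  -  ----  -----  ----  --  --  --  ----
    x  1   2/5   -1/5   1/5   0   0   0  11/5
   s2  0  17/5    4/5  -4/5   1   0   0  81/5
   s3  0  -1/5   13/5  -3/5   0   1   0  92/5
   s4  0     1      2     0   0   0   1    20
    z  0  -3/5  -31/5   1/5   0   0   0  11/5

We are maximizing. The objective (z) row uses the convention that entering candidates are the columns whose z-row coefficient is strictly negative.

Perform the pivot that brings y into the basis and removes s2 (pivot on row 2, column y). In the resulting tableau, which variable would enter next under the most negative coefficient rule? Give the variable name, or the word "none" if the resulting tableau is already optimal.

Pivot element 17/5. New z-row = old z-row − (-3/5)·(row 2/(17/5)).
Updated z-row coefficients: x: 0, y: 0, w: -103/17, s1: 1/17, s2: 3/17, s3: 0, s4: 0.
The most negative is -103/17 in column w, so w would enter next.

w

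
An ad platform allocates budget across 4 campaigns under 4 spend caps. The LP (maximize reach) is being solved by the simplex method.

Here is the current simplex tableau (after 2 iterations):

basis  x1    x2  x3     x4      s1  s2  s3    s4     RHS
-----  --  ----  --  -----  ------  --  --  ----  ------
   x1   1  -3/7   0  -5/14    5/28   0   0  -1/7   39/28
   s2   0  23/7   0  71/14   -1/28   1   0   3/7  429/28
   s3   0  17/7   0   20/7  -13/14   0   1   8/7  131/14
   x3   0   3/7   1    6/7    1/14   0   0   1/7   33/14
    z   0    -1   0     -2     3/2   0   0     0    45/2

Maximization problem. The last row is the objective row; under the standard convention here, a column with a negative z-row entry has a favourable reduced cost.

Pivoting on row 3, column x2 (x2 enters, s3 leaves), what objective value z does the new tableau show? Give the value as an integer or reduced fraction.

Minimum ratio for x2: (131/14)/(17/7) = 131/34.
z changes by −(z-row coeff of x2)·ratio = −(-1)·(131/34) = 131/34.
New z = 45/2 + (131/34) = 448/17.

448/17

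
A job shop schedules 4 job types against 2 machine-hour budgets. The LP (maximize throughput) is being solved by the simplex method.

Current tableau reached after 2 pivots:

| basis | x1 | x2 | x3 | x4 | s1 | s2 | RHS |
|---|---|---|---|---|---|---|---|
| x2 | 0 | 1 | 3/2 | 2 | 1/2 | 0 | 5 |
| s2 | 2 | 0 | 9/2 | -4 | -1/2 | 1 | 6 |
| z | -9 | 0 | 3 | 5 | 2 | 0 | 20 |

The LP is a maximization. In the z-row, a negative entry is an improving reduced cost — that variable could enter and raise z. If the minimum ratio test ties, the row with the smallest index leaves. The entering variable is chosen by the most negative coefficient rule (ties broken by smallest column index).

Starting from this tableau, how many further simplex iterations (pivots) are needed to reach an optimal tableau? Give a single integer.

pivot: x1 in, s2 out → z = 47
pivot: x4 in, x2 out → z = 159/2
No improving column remains; optimal.

2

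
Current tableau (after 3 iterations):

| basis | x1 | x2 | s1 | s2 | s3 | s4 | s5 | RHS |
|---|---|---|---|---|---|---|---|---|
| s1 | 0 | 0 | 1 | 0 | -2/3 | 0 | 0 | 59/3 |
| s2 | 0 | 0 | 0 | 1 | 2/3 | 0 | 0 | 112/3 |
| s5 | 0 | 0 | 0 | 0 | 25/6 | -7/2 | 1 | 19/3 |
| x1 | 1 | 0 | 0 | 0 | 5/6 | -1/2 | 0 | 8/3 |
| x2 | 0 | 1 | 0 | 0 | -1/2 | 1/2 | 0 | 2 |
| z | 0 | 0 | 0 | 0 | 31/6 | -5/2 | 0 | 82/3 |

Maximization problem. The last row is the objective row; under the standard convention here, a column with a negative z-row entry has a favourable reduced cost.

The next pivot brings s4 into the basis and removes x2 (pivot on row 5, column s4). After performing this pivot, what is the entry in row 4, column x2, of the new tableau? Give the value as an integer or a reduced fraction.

Pivot element is row 5, column s4: 1/2.
Normalize row 5: new (row 5, x2) = 1/(1/2) = 2.
row 4 ← row 4 − (-1/2)·(new row 5): 0 − (-1/2)·2 = 1.

1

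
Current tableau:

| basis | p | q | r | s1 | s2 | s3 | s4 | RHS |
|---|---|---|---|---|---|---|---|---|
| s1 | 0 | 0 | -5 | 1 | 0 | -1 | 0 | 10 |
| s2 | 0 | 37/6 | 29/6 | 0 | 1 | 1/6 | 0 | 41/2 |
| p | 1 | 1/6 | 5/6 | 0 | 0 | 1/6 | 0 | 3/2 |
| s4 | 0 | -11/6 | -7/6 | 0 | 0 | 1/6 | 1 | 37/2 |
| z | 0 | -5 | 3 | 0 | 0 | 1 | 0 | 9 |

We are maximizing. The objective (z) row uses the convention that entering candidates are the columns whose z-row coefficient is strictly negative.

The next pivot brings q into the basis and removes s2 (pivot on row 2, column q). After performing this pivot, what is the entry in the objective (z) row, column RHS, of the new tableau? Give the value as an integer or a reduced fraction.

Pivot element is row 2, column q: 37/6.
Normalize row 2: new (row 2, RHS) = (41/2)/(37/6) = 123/37.
z-row ← z-row − (-5)·(new row 2): 9 − (-5)·(123/37) = 948/37.

948/37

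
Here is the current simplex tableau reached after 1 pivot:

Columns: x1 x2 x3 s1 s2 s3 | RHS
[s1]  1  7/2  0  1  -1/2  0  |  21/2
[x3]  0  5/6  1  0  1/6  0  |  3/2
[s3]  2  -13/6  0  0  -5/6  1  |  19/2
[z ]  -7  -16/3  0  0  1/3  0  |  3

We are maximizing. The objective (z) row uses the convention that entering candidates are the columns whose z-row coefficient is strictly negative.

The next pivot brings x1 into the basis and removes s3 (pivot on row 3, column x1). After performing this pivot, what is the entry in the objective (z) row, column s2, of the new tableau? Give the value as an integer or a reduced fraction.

Pivot element is row 3, column x1: 2.
Normalize row 3: new (row 3, s2) = (-5/6)/2 = -5/12.
z-row ← z-row − (-7)·(new row 3): 1/3 − (-7)·(-5/12) = -31/12.

-31/12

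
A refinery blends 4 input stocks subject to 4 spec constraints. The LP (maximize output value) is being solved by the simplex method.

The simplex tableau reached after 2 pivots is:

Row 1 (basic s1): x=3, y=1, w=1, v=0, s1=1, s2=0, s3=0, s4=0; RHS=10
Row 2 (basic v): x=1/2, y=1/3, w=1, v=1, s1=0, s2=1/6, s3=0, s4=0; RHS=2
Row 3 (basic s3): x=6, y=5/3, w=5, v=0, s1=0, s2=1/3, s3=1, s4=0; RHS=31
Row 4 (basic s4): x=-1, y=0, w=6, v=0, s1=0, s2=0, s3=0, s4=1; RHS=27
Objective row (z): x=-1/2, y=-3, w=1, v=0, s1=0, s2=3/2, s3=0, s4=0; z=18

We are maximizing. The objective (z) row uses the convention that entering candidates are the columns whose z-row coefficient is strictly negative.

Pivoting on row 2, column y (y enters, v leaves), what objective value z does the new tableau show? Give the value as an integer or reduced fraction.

Minimum ratio for y: 2/(1/3) = 6.
z changes by −(z-row coeff of y)·ratio = −(-3)·6 = 18.
New z = 18 + 18 = 36.

36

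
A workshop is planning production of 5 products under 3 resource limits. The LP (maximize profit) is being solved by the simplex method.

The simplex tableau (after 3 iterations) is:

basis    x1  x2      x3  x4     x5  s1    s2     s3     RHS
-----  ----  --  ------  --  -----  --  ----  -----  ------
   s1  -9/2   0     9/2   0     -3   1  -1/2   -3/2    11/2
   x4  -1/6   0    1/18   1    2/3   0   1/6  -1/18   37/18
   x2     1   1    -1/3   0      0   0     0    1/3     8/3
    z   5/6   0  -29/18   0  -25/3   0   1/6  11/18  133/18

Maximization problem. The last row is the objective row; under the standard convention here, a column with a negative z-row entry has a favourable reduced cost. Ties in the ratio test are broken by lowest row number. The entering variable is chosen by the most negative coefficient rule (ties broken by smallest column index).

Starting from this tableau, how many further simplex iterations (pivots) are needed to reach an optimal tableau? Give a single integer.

3

pivot: x5 in, x4 out → z = 397/12
pivot: x1 in, x2 out → z = 437/12
pivot: x3 in, s1 out → z = 1771/36
No improving column remains; optimal.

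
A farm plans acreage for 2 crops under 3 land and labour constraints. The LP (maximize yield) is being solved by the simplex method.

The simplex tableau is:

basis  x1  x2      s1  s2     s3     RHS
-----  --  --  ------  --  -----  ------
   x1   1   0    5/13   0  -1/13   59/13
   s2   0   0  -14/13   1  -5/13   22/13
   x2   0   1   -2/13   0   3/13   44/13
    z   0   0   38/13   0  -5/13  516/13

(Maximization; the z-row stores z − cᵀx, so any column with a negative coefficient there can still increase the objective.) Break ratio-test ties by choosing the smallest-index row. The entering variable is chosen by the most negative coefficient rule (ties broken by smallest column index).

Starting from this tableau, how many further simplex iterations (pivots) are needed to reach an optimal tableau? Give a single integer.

1

pivot: s3 in, x2 out → z = 136/3
No improving column remains; optimal.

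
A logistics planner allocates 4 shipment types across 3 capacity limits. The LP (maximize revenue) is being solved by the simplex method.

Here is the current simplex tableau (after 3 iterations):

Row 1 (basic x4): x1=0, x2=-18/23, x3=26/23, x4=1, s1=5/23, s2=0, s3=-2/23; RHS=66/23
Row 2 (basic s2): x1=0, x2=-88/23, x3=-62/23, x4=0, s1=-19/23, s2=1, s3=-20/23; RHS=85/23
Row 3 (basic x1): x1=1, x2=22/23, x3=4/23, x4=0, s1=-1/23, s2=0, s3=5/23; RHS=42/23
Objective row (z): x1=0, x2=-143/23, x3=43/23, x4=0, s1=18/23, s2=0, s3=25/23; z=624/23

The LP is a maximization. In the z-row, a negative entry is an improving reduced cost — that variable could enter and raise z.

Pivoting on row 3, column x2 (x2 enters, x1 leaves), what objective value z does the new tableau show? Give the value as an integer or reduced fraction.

Minimum ratio for x2: (42/23)/(22/23) = 21/11.
z changes by −(z-row coeff of x2)·ratio = −(-143/23)·(21/11) = 273/23.
New z = 624/23 + (273/23) = 39.

39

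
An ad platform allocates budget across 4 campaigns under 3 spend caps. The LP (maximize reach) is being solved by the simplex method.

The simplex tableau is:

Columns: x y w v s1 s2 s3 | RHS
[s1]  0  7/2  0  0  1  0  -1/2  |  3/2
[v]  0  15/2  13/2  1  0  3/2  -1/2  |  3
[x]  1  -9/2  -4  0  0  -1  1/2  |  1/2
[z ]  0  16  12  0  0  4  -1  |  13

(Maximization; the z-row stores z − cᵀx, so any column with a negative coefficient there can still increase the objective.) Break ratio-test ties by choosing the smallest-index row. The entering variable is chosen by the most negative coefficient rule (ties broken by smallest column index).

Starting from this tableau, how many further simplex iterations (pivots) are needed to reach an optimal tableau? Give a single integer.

pivot: s3 in, x out → z = 14
No improving column remains; optimal.

1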